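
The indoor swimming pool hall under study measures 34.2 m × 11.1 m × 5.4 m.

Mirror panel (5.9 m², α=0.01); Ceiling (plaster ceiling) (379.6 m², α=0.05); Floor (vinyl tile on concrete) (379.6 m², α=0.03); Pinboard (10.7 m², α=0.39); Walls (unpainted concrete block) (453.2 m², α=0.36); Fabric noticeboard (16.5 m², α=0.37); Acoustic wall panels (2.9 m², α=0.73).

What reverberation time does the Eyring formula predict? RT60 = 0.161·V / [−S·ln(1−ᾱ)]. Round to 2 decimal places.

1.47 s

S = Σ Sᵢ = 1248.4 m².
Absorption A = 5.9·0.01 + 379.6·0.05 + 379.6·0.03 + 10.7·0.39 + 453.2·0.36 + 16.5·0.37 + 2.9·0.73 = 205.974 sabins.
ᾱ = 205.974 / 1248.4 = 0.1650.
Eyring denominator: −S ln(1−ᾱ) = 225.116.
V = 34.2 × 11.1 × 5.4 = 2049.948 m³.
RT60 = 0.161 × 2049.948 / 225.116 = 1.47 s.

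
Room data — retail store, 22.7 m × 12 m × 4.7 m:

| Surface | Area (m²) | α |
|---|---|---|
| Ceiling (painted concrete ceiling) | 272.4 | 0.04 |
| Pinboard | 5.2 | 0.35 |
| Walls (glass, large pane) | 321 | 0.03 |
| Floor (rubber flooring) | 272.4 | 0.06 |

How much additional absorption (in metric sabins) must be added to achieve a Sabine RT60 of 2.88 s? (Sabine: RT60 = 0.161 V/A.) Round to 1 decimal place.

Total absorption A₁ = 272.4×0.04 + 5.2×0.35 + 321×0.03 + 272.4×0.06
  = 10.896 + 1.820 + 9.630 + 16.344 = 38.690 m² sabins.
V = 1280.28 m³. Required absorption A₂ = 0.161 × 1280.28 / 2.88 = 71.571 sabins.
Additional absorption ΔA = 71.571 − 38.690 = 32.9 sabins.

32.9 sabins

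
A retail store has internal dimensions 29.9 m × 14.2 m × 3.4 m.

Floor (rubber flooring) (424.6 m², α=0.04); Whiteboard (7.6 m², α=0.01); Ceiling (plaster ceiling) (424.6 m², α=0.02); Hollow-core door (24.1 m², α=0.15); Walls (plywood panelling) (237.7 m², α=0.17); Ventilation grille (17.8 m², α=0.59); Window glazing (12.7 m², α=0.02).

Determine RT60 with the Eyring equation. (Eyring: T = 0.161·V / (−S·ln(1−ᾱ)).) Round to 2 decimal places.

2.79 s

S = Σ Sᵢ = 1149.1 m².
Σ(Sᵢαᵢ) = 424.6·0.04 + 7.6·0.01 + 424.6·0.02 + 24.1·0.15 + 237.7·0.17 + 17.8·0.59 + 12.7·0.02 = 80.332.
ᾱ = 80.332 / 1149.1 = 0.0699.
Eyring denominator: −S ln(1−ᾱ) = 83.267.
V = 29.9 × 14.2 × 3.4 = 1443.572 m³.
RT60 = 0.161 × 1443.572 / 83.267 = 2.79 s.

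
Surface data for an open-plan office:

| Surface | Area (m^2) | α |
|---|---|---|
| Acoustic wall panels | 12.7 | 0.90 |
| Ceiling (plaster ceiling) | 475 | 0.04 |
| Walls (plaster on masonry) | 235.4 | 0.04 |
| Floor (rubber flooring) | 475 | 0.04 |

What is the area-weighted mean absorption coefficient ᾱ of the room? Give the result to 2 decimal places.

Total surface area S = 1198.1 m^2.
Σ(Sᵢαᵢ) = 12.7×0.90 + 475×0.04 + 235.4×0.04 + 475×0.04 = 58.846.
ᾱ = 58.846 / 1198.1 = 0.05.

0.05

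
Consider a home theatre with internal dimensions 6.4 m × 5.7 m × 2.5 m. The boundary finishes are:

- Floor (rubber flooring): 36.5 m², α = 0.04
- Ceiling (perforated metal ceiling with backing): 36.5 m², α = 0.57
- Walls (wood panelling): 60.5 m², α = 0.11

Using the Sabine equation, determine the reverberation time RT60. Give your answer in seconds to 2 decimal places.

Total absorption A = 36.5·0.04 + 36.5·0.57 + 60.5·0.11
  = 1.460 + 20.805 + 6.655 = 28.920 m² sabins.
Room volume: 91.2 m³.
Sabine: RT60 = 0.161 × 91.2 / 28.920 = 0.51 s.

0.51 s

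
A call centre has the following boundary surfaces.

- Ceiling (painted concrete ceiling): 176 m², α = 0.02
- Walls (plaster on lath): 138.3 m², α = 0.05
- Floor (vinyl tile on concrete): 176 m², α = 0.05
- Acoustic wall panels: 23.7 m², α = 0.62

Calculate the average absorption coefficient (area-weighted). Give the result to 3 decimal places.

0.066

S = Σ Sᵢ = 176 + 138.3 + 176 + 23.7 = 514.0 m².
Weighted sum Σ Sα = 33.929.
ᾱ = 33.929 / 514.0 = 0.066.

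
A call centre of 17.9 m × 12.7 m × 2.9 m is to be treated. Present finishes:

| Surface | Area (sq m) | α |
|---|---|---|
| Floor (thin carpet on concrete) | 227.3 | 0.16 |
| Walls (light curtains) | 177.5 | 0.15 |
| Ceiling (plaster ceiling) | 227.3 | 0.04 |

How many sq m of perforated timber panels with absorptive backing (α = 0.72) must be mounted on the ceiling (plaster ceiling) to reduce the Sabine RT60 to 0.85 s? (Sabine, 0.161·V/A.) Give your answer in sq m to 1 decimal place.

Summing Sᵢαᵢ: 36.368 + 26.625 + 9.092 → A₁ = 72.085 sabins.
V = 659.257 m³. Target absorption A₂ = 0.161 × 659.257 / 0.85 = 124.871 sabins.
ΔA needed = 124.871 − 72.085 = 52.786 sabins.
Each sq m of panel replacing the ceiling (plaster ceiling) adds (0.72 − 0.04) = 0.68 sabins.
Area = ΔA/Δα = 52.786/0.68 = 77.6 sq m.

77.6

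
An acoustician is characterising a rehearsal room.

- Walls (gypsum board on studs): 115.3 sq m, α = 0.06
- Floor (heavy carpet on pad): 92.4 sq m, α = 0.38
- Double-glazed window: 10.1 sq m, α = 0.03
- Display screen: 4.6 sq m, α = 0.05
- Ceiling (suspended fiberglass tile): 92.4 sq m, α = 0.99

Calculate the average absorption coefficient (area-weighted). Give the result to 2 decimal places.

S = Σ Sᵢ = 115.3 + 92.4 + 10.1 + 4.6 + 92.4 = 314.8 sq m.
Σ(Sᵢαᵢ) = 115.3×0.06 + 92.4×0.38 + 10.1×0.03 + 4.6×0.05 + 92.4×0.99 = 134.039.
ᾱ = A/S = 0.43.

0.43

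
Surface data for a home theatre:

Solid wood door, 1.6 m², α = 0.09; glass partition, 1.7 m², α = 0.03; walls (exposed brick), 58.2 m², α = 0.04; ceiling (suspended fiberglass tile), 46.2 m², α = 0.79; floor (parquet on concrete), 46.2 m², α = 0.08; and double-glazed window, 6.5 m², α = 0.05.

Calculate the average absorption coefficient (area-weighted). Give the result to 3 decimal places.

0.268

Total surface area S = 160.4 m².
Weighted sum Σ Sα = 43.042.
ᾱ = A/S = 0.268.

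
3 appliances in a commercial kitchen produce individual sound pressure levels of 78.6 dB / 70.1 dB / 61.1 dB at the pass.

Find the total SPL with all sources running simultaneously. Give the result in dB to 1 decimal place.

Converting to relative power and adding: 10^(78.6/10) + 10^(70.1/10) + 10^(61.1/10) = 8.396e+07.
Combined level = 10 log₁₀(8.396e+07) = 79.2 dB.

79.2 dB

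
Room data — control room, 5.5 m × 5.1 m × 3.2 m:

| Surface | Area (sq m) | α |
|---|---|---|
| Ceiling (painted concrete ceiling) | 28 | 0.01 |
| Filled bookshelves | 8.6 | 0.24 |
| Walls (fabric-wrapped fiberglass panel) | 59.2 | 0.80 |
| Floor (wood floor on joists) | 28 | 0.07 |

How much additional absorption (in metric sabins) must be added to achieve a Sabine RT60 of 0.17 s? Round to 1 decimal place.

33.3 sabins

Equivalent absorption area: A₁ = 28*0.01 + 8.6*0.24 + 59.2*0.80 + 28*0.07 = 51.664 sq m.
Target A₂ = 0.161·89.76/0.17 = 85.008 sabins (V = 89.76 m³).
Shortfall: 85.008 − 51.664 = 33.3 sabins.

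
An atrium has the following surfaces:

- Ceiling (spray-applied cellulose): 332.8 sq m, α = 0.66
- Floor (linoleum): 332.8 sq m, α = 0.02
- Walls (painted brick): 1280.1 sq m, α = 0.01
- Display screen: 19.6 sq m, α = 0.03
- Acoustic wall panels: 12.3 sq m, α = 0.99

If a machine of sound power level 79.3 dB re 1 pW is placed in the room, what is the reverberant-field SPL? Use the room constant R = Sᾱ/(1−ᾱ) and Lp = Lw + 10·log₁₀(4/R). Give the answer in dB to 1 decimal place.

Σ(Sᵢαᵢ) = 332.8·0.66 + 332.8·0.02 + 1280.1·0.01 + 19.6·0.03 + 12.3·0.99 = 251.870; total area S = 1977.6 sq m.
ᾱ = 0.1274, so room constant R = A/(1−ᾱ) = 288.643 sq m.
Lp = Lw + 10 log₁₀(4/R) = 79.3 -18.58 = 60.7 dB.

60.7 dB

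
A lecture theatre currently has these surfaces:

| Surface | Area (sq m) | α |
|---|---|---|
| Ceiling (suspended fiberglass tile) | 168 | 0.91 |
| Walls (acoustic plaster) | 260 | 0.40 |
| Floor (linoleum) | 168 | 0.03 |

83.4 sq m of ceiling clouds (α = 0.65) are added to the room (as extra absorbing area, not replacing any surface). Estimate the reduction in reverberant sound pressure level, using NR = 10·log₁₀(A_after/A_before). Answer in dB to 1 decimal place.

A_before = Σ Sᵢαᵢ = 168×0.91 + 260×0.40 + 168×0.03 = 261.920 sabins.
Added absorption = 83.4 × 0.65 = 54.210 sabins.
A_after = 261.920 + 54.210 = 316.130 sabins.
NR = 10·log₁₀(316.130/261.920) = 0.8 dB.

0.8 dB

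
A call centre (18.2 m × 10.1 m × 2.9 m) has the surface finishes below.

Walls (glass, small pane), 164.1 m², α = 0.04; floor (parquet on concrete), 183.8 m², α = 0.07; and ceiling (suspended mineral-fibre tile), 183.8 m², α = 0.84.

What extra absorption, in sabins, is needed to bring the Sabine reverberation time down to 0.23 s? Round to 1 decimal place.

199.3 sabins

Summing Sᵢαᵢ: 6.564 + 12.866 + 154.392 → A₁ = 173.822 sabins.
V = 533.078 m³. Required absorption A₂ = 0.161 × 533.078 / 0.23 = 373.155 sabins.
Additional absorption ΔA = 373.155 − 173.822 = 199.3 sabins.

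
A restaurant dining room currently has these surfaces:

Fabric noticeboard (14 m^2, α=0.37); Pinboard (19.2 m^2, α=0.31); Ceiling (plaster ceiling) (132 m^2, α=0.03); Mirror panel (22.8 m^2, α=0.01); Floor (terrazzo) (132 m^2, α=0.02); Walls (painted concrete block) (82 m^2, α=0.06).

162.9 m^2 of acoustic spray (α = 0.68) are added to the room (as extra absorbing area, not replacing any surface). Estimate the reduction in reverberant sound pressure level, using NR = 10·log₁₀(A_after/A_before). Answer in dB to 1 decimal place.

A_before = Σ Sᵢαᵢ = 14×0.37 + 19.2×0.31 + 132×0.03 + 22.8×0.01 + 132×0.02 + 82×0.06 = 22.880 sabins.
Added absorption = 162.9 × 0.68 = 110.772 sabins.
A_after = 22.880 + 110.772 = 133.652 sabins.
NR = 10·log₁₀(133.652/22.880) = 7.7 dB.

7.7 dB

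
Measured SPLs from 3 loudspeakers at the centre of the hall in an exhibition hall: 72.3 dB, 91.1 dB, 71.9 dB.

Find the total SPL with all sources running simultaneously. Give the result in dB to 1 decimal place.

91.2 dB

Σ 10^(Lᵢ/10) = 1.321e+09.
Combined level = 10 log₁₀(1.321e+09) = 91.2 dB.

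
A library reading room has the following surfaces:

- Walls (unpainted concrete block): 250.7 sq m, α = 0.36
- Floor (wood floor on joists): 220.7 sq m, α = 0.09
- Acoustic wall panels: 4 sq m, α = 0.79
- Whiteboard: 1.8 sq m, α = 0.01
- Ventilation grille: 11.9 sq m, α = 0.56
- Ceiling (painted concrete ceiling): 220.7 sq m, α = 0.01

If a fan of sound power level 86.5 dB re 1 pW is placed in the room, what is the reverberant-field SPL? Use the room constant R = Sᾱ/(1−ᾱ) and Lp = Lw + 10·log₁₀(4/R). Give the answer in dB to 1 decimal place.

70.8 dB

Σ(Sᵢαᵢ) = 250.7×0.36 + 220.7×0.09 + 4×0.79 + 1.8×0.01 + 11.9×0.56 + 220.7×0.01 = 122.164; total area S = 709.8 sq m.
ᾱ = 122.164/709.8 = 0.1721; R = Sᾱ/(1−ᾱ) = 122.164/(1−0.1721) = 147.559 sq m.
Lp = Lw + 10 log₁₀(4/R) = 86.5 -15.67 = 70.8 dB.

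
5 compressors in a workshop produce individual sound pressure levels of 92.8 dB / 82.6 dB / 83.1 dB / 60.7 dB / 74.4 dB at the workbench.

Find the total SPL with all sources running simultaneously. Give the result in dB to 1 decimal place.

Σ 10^(Lᵢ/10) = 2.32e+09.
Combined level = 10 log₁₀(2.32e+09) = 93.7 dB.

93.7 dB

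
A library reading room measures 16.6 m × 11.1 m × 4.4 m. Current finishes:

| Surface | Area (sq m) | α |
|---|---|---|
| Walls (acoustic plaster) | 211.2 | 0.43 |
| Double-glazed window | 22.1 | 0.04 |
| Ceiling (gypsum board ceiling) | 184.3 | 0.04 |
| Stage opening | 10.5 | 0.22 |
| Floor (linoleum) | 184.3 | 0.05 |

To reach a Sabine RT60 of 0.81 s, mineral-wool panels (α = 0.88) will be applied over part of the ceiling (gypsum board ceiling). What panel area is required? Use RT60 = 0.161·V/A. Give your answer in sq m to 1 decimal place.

60.2

Total absorption A₁ = 211.2*0.43 + 22.1*0.04 + 184.3*0.04 + 10.5*0.22 + 184.3*0.05
  = 90.816 + 0.884 + 7.372 + 2.310 + 9.215 = 110.597 sq m sabins.
Required A₂ = 0.161·810.744/0.81 = 161.148 sabins.
Absorption to add: 161.148 − 110.597 = 50.551 sabins.
Each sq m of panel replacing the ceiling (gypsum board ceiling) adds (0.88 − 0.04) = 0.84 sabins.
Panel area = 50.551 / 0.84 = 60.2 sq m.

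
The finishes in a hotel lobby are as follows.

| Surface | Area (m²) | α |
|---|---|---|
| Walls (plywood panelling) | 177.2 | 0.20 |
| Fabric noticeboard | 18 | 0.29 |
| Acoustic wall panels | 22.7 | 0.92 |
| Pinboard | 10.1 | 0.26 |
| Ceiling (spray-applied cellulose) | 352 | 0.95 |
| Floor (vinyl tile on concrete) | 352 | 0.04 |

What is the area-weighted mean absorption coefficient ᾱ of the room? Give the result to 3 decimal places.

0.443

S = Σ Sᵢ = 177.2 + 18 + 22.7 + 10.1 + 352 + 352 = 932.0 m².
A = 177.2*0.20 + 18*0.29 + 22.7*0.92 + 10.1*0.26 + 352*0.95 + 352*0.04 = 412.650 sabins.
ᾱ = A/S = 0.443.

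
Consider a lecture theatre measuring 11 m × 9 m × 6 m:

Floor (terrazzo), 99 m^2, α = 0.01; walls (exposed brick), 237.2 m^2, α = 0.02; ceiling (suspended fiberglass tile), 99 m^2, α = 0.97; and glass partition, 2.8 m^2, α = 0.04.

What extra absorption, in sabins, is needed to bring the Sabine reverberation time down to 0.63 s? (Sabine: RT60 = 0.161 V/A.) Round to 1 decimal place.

Equivalent absorption area: A₁ = 99×0.01 + 237.2×0.02 + 99×0.97 + 2.8×0.04 = 101.876 m^2.
V = 594 m³. Required absorption A₂ = 0.161 × 594 / 0.63 = 151.800 sabins.
Shortfall: 151.800 − 101.876 = 49.9 sabins.

49.9 sabins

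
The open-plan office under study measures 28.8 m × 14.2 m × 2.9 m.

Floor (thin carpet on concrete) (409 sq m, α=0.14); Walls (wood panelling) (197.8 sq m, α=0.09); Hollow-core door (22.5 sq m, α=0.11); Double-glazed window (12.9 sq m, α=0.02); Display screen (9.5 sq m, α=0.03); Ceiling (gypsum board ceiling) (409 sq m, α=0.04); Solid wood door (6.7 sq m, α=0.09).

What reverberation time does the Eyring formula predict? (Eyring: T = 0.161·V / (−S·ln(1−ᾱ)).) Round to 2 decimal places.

S = Σ Sᵢ = 1067.4 sq m.
Σ(Sᵢαᵢ) = 409·0.14 + 197.8·0.09 + 22.5·0.11 + 12.9·0.02 + 9.5·0.03 + 409·0.04 + 6.7·0.09 = 95.043.
Mean coefficient ᾱ = A/S = 0.0890.
−S·ln(1−ᾱ) = −1067.4 × ln(1 − 0.0890) = 99.495.
V = 28.8 × 14.2 × 2.9 = 1185.984 m³.
T = 0.161·V/[−S·ln(1−ᾱ)] = 0.161·1185.984/99.495 = 1.92 s.

1.92 seconds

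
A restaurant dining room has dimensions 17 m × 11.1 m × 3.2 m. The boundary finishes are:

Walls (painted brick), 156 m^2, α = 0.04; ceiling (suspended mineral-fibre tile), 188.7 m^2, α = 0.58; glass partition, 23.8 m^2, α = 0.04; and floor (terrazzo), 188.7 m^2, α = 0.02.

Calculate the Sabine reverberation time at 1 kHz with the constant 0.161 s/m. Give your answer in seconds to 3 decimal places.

Summing Sᵢαᵢ: 6.240 + 109.446 + 0.952 + 3.774 → A = 120.412 sabins.
Room volume: 603.84 m³.
T = 0.161 V/A = 0.161·603.84/120.412 = 0.807 s.

0.807 sec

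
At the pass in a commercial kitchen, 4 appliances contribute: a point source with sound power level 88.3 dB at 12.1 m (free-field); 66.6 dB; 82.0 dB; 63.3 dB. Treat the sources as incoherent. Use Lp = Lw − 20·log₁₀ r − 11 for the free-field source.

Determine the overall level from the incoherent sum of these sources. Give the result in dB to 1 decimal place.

Source at 12.1 m: Lp = 88.3 − 20·log₁₀(12.1) − 11 = 55.6 dB.
Converting to relative power and adding: 10^(55.6/10) + 10^(66.6/10) + 10^(82.0/10) + 10^(63.3/10) = 1.656e+08.
Back to dB: 10·log₁₀ Σ = 82.2 dB.

82.2 dB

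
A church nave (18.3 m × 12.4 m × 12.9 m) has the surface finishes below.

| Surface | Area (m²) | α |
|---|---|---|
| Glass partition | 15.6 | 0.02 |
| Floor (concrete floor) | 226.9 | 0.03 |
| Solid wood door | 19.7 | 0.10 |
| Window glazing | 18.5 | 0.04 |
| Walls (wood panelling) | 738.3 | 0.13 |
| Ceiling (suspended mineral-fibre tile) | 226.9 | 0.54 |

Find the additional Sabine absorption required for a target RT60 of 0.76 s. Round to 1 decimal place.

391.8 sabins

Equivalent absorption area: A₁ = 15.6*0.02 + 226.9*0.03 + 19.7*0.10 + 18.5*0.04 + 738.3*0.13 + 226.9*0.54 = 228.334 m².
For T = 0.76 s, need A₂ = 0.161·V/T = 0.161·2927.268/0.76 = 620.119 sabins.
Shortfall: 620.119 − 228.334 = 391.8 sabins.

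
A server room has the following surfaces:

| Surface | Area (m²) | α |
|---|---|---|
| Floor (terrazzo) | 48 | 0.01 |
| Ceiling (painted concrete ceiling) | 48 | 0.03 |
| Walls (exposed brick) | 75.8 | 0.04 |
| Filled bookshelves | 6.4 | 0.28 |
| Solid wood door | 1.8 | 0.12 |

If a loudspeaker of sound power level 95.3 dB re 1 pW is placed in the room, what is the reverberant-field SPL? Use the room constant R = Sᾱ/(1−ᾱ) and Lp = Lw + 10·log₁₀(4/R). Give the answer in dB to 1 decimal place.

A = 6.960 sabins; S = 180.0 m².
ᾱ = 6.960/180.0 = 0.0387; R = Sᾱ/(1−ᾱ) = 6.960/(1−0.0387) = 7.240 m².
Lp = 95.3 + 10·log₁₀(4/7.240) = 95.3 + (-2.58) = 92.7 dB.

92.7 dB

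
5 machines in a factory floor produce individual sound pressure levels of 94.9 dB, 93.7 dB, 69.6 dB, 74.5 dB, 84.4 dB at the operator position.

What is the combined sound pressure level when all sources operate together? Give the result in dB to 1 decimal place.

97.6 dB

Σ 10^(Lᵢ/10) = 5.747e+09.
Back to dB: 10·log₁₀ Σ = 97.6 dB.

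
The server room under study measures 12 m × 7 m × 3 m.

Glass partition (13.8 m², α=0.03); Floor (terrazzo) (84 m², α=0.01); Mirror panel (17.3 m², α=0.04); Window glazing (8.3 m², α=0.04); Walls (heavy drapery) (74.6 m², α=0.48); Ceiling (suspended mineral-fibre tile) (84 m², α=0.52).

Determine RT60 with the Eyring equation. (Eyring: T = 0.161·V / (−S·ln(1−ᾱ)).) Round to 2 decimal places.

Total surface area S = 13.8 + 84 + 17.3 + 8.3 + 74.6 + 84 = 282.0 m².
Σ(Sᵢαᵢ) = 13.8·0.03 + 84·0.01 + 17.3·0.04 + 8.3·0.04 + 74.6·0.48 + 84·0.52 = 81.766.
ᾱ = 81.766 / 282.0 = 0.2900.
−S·ln(1−ᾱ) = −282.0 × ln(1 − 0.2900) = 96.582.
V = 12 × 7 × 3 = 252 m³.
RT60 = 0.161 × 252 / 96.582 = 0.42 s.

0.42 sec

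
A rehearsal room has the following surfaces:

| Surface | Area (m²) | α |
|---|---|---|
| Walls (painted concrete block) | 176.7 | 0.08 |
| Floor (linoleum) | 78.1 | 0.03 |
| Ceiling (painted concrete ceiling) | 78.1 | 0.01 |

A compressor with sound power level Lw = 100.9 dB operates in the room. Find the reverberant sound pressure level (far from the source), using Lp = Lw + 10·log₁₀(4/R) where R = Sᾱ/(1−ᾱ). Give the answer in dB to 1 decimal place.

94.3 dB

A = 17.260 sabins; S = 332.9 m².
ᾱ = 17.260/332.9 = 0.0518; R = Sᾱ/(1−ᾱ) = 17.260/(1−0.0518) = 18.203 m².
Lp = 100.9 + 10·log₁₀(4/18.203) = 100.9 + (-6.58) = 94.3 dB.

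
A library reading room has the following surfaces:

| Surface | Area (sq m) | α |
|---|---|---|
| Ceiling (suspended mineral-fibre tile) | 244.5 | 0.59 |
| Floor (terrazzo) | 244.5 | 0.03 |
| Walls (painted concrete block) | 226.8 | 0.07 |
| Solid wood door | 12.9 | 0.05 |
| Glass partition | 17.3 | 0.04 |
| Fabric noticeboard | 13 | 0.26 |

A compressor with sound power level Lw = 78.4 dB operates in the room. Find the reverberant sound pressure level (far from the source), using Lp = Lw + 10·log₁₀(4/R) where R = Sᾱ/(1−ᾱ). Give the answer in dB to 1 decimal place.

A = 172.183 sabins; S = 759.0 sq m.
ᾱ = 172.183/759.0 = 0.2269; R = Sᾱ/(1−ᾱ) = 172.183/(1−0.2269) = 222.718 sq m.
Lp = Lw + 10 log₁₀(4/R) = 78.4 -17.46 = 60.9 dB.

60.9 dB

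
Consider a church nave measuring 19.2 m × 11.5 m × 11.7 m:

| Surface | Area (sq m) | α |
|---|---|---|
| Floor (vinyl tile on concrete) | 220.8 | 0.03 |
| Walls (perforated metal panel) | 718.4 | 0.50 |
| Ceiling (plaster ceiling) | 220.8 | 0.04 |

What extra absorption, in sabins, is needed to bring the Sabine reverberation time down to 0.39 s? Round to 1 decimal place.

A₁ = Σ Sᵢαᵢ = 220.8·0.03 + 718.4·0.50 + 220.8·0.04 = 374.656 sabins.
Target A₂ = 0.161·2583.36/0.39 = 1066.464 sabins (V = 2583.36 m³).
ΔA = A₂ − A₁ = 1066.464 − 374.656 = 691.8 sabins.

691.8 sabins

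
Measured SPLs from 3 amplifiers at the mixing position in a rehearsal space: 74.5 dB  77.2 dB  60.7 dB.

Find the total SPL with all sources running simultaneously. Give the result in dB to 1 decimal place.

79.1 dB

Σ 10^(Lᵢ/10) = 8.184e+07.
Combined level = 10 log₁₀(8.184e+07) = 79.1 dB.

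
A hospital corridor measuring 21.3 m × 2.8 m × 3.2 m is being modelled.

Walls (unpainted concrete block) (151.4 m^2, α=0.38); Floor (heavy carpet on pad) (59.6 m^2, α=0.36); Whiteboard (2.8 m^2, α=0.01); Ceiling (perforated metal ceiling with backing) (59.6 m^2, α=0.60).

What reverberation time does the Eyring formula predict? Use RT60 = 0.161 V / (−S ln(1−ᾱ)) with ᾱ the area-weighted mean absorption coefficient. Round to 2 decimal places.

0.21 seconds

Total surface area S = 151.4 + 59.6 + 2.8 + 59.6 = 273.4 m^2.
Absorption A = 151.4×0.38 + 59.6×0.36 + 2.8×0.01 + 59.6×0.60 = 114.776 sabins.
Mean coefficient ᾱ = A/S = 0.4198.
−S·ln(1−ᾱ) = −273.4 × ln(1 − 0.4198) = 148.834.
V = 21.3 × 2.8 × 3.2 = 190.848 m³.
RT60 = 0.161 × 190.848 / 148.834 = 0.21 s.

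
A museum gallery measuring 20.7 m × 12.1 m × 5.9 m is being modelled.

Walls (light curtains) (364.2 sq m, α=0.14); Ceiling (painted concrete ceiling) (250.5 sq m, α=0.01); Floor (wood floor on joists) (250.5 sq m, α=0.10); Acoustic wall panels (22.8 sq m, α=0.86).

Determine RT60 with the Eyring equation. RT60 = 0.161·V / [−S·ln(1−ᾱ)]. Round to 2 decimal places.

2.29 sec

Total surface area S = 364.2 + 250.5 + 250.5 + 22.8 = 888.0 sq m.
Absorption A = 364.2×0.14 + 250.5×0.01 + 250.5×0.10 + 22.8×0.86 = 98.151 sabins.
Mean coefficient ᾱ = A/S = 0.1105.
Eyring denominator: −S ln(1−ᾱ) = 103.981.
V = 20.7 × 12.1 × 5.9 = 1477.773 m³.
T = 0.161·V/[−S·ln(1−ᾱ)] = 0.161·1477.773/103.981 = 2.29 s.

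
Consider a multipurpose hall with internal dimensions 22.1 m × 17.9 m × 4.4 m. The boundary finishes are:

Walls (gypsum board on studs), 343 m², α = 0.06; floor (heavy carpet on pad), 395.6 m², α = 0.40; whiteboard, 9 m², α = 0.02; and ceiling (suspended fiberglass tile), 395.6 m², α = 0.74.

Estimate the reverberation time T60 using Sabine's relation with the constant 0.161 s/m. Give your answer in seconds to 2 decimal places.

0.59 s

Equivalent absorption area: A = 343×0.06 + 395.6×0.40 + 9×0.02 + 395.6×0.74 = 471.744 m².
Room volume: 1740.596 m³.
RT60 = 0.161 · V / A = 0.161 × 1740.596 / 471.744 = 0.59 s.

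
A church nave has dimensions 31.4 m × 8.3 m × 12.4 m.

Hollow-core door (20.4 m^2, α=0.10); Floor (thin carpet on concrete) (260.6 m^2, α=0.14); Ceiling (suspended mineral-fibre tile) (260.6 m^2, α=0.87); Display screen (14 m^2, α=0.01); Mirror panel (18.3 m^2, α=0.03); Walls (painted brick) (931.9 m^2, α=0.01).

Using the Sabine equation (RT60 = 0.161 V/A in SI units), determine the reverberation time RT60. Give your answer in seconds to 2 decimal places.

1.89 seconds

Total absorption A = 20.4·0.10 + 260.6·0.14 + 260.6·0.87 + 14·0.01 + 18.3·0.03 + 931.9·0.01
  = 2.040 + 36.484 + 226.722 + 0.140 + 0.549 + 9.319 = 275.254 m^2 sabins.
Room volume: 3231.688 m³.
T = 0.161 V/A = 0.161·3231.688/275.254 = 1.89 s.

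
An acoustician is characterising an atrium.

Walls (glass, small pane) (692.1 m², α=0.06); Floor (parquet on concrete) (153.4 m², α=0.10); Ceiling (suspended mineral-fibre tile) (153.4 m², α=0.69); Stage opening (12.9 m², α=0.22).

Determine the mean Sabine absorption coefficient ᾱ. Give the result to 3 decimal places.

S = Σ Sᵢ = 692.1 + 153.4 + 153.4 + 12.9 = 1011.8 m².
Σ(Sᵢαᵢ) = 692.1·0.06 + 153.4·0.10 + 153.4·0.69 + 12.9·0.22 = 165.550.
ᾱ = A/S = 0.164.

0.164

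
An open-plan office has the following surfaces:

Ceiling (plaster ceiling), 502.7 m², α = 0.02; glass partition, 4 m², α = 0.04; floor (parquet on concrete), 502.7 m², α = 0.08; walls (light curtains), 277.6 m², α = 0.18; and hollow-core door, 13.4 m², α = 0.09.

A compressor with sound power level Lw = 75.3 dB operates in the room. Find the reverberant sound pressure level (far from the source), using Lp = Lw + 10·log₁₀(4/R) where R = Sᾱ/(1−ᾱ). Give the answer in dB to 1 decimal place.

60.9 dB

Σ(Sᵢαᵢ) = 502.7·0.02 + 4·0.04 + 502.7·0.08 + 277.6·0.18 + 13.4·0.09 = 101.604; total area S = 1300.4 m².
ᾱ = 0.0781, so room constant R = A/(1−ᾱ) = 110.212 m².
Lp = Lw + 10 log₁₀(4/R) = 75.3 -14.40 = 60.9 dB.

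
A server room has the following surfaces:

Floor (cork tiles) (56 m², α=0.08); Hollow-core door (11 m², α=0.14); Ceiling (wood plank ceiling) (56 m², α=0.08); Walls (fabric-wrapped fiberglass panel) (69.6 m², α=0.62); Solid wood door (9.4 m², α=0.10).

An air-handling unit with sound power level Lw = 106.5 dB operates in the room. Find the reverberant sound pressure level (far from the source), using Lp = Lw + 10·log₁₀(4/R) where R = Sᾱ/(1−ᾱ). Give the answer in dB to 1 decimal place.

93.8 dB

A = 54.592 sabins; S = 202.0 m².
ᾱ = 0.2703, so room constant R = A/(1−ᾱ) = 74.814 m².
Lp = 106.5 + 10·log₁₀(4/74.814) = 106.5 + (-12.72) = 93.8 dB.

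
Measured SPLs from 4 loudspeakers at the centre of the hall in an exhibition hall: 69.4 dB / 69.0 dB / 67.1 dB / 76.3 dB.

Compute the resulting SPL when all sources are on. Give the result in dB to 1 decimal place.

78.1 dB

Σ 10^(Lᵢ/10) = 6.444e+07.
Back to dB: 10·log₁₀ Σ = 78.1 dB.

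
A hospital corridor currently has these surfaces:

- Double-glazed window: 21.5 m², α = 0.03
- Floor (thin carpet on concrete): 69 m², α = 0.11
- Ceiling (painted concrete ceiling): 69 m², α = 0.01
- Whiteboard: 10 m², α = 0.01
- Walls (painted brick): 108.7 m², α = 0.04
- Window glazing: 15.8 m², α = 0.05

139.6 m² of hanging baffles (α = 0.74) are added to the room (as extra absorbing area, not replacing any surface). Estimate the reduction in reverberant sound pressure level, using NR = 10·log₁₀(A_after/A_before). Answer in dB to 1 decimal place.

Total absorption A_before = 21.5*0.03 + 69*0.11 + 69*0.01 + 10*0.01 + 108.7*0.04 + 15.8*0.05
  = 0.645 + 7.590 + 0.690 + 0.100 + 4.348 + 0.790 = 14.163 m² sabins.
Added absorption = 139.6 × 0.74 = 103.304 sabins.
New total A_after = 117.467 sabins.
Reduction = 10 log₁₀(A_after/A_before) = 10 log₁₀(8.2939) = 9.2 dB.

9.2 dB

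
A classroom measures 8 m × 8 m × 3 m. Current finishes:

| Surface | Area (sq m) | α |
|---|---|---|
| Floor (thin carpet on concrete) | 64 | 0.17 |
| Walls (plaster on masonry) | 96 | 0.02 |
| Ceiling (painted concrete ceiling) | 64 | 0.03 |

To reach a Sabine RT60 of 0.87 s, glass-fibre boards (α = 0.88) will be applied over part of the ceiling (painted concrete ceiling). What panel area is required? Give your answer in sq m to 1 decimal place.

A₁ = Σ Sᵢαᵢ = 64·0.17 + 96·0.02 + 64·0.03 = 14.720 sabins.
V = 192 m³. Target absorption A₂ = 0.161 × 192 / 0.87 = 35.531 sabins.
Absorption to add: 35.531 − 14.720 = 20.811 sabins.
Each sq m of panel replacing the ceiling (painted concrete ceiling) adds (0.88 − 0.03) = 0.85 sabins.
Area = ΔA/Δα = 20.811/0.85 = 24.5 sq m.

24.5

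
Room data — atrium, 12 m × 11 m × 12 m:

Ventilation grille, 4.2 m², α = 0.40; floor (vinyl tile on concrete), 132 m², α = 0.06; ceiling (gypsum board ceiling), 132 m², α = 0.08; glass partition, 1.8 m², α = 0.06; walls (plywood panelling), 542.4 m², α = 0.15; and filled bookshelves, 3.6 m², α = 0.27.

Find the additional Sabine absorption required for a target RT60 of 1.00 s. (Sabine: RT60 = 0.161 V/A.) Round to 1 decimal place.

Total absorption A₁ = 4.2·0.40 + 132·0.06 + 132·0.08 + 1.8·0.06 + 542.4·0.15 + 3.6·0.27
  = 1.680 + 7.920 + 10.560 + 0.108 + 81.360 + 0.972 = 102.600 m² sabins.
V = 1584 m³. Required absorption A₂ = 0.161 × 1584 / 1.00 = 255.024 sabins.
Additional absorption ΔA = 255.024 − 102.600 = 152.4 sabins.

152.4 sabins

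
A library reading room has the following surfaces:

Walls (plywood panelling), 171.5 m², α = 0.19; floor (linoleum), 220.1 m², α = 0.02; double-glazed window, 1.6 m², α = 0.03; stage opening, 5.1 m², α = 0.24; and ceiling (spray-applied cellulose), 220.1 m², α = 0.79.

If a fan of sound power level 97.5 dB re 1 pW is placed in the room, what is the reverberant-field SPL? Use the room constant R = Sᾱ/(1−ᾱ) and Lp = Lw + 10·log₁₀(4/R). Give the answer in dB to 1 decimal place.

A = 212.138 sabins; S = 618.4 m².
ᾱ = 0.3430, so room constant R = A/(1−ᾱ) = 322.889 m².
Lp = Lw + 10 log₁₀(4/R) = 97.5 -19.07 = 78.4 dB.

78.4 dB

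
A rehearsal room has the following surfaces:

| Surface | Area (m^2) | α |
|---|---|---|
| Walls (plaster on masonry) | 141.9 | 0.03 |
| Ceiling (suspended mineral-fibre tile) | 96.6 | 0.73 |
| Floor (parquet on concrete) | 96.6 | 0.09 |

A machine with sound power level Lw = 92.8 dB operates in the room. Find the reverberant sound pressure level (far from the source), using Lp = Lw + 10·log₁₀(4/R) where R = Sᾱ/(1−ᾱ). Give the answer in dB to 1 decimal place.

Σ(Sᵢαᵢ) = 141.9·0.03 + 96.6·0.73 + 96.6·0.09 = 83.469; total area S = 335.1 m^2.
ᾱ = 83.469/335.1 = 0.2491; R = Sᾱ/(1−ᾱ) = 83.469/(1−0.2491) = 111.159 m^2.
Lp = 92.8 + 10·log₁₀(4/111.159) = 92.8 + (-14.44) = 78.4 dB.

78.4 dB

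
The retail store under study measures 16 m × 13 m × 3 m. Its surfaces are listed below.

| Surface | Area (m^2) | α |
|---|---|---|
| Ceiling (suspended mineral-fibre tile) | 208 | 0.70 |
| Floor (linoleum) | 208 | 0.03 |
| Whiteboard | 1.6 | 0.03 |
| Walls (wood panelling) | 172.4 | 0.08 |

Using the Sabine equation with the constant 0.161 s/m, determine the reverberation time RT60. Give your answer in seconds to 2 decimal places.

0.61 s

Total absorption A = 208×0.70 + 208×0.03 + 1.6×0.03 + 172.4×0.08
  = 145.600 + 6.240 + 0.048 + 13.792 = 165.680 m^2 sabins.
Room volume: 624 m³.
T = 0.161 V/A = 0.161·624/165.680 = 0.61 s.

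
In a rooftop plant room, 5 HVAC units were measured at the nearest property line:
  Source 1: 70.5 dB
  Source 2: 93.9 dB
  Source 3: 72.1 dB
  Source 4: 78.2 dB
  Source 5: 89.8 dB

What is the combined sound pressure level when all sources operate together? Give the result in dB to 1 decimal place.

95.4 dB

Converting to relative power and adding: 10^(70.5/10) + 10^(93.9/10) + 10^(72.1/10) + 10^(78.2/10) + 10^(89.8/10) = 3.503e+09.
Back to dB: 10·log₁₀ Σ = 95.4 dB.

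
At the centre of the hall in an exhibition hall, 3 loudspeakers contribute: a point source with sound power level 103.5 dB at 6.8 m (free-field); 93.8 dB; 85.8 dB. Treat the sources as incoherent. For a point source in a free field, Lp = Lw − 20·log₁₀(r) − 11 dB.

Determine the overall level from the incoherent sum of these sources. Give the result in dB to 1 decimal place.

94.5 dB

Source at 6.8 m: Lp = 103.5 − 20·log₁₀(6.8) − 11 = 75.8 dB.
Converting to relative power and adding: 10^(75.8/10) + 10^(93.8/10) + 10^(85.8/10) = 2.817e+09.
Back to dB: 10·log₁₀ Σ = 94.5 dB.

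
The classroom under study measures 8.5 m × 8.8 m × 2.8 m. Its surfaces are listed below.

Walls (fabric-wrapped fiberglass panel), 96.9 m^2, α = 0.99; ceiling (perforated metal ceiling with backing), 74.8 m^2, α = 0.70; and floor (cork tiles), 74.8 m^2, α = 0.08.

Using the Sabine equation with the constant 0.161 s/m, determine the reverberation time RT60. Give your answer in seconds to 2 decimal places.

A = Σ Sᵢαᵢ = 96.9·0.99 + 74.8·0.70 + 74.8·0.08 = 154.275 sabins.
V = 8.5·8.8·2.8 = 209.44 m³.
T = 0.161 V/A = 0.161·209.44/154.275 = 0.22 s.

0.22 seconds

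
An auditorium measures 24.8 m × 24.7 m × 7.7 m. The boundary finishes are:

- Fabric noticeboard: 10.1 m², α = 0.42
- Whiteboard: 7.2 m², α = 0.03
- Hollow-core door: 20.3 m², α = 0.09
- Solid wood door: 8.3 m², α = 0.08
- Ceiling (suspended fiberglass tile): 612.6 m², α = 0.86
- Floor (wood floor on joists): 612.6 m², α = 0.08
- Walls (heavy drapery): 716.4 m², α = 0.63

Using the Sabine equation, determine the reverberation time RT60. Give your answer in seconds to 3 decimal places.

0.734 s

Summing Sᵢαᵢ: 4.242 + 0.216 + 1.827 + 0.664 + 526.836 + 49.008 + 451.332 → A = 1034.125 sabins.
Volume V = 24.8 × 24.7 × 7.7 = 4716.712 m³.
T = 0.161 V/A = 0.161·4716.712/1034.125 = 0.734 s.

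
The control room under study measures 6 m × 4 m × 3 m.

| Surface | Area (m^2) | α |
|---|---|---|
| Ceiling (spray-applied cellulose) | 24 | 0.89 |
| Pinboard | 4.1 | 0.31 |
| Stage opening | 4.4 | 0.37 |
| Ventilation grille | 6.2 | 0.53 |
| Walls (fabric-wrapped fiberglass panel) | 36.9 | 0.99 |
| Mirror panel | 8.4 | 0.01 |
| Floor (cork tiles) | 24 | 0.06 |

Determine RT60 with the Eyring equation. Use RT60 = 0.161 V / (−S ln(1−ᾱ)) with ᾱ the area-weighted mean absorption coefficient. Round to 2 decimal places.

S = Σ Sᵢ = 108.0 m^2.
Absorption A = 24·0.89 + 4.1·0.31 + 4.4·0.37 + 6.2·0.53 + 36.9·0.99 + 8.4·0.01 + 24·0.06 = 65.600 sabins.
ᾱ = 65.600 / 108.0 = 0.6074.
−S·ln(1−ᾱ) = −108.0 × ln(1 − 0.6074) = 100.976.
V = 6 × 4 × 3 = 72 m³.
RT60 = 0.161 × 72 / 100.976 = 0.11 s.

0.11 s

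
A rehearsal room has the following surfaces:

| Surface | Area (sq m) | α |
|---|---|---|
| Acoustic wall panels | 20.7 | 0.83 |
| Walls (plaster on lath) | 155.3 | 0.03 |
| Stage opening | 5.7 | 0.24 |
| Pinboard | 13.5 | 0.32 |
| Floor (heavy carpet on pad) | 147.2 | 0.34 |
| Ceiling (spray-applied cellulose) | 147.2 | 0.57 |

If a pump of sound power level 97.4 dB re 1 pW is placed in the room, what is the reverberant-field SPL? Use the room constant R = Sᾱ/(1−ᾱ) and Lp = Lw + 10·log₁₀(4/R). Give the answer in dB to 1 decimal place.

Σ(Sᵢαᵢ) = 20.7·0.83 + 155.3·0.03 + 5.7·0.24 + 13.5·0.32 + 147.2·0.34 + 147.2·0.57 = 161.480; total area S = 489.6 sq m.
ᾱ = 161.480/489.6 = 0.3298; R = Sᾱ/(1−ᾱ) = 161.480/(1−0.3298) = 240.943 sq m.
Lp = 97.4 + 10·log₁₀(4/240.943) = 97.4 + (-17.80) = 79.6 dB.

79.6 dB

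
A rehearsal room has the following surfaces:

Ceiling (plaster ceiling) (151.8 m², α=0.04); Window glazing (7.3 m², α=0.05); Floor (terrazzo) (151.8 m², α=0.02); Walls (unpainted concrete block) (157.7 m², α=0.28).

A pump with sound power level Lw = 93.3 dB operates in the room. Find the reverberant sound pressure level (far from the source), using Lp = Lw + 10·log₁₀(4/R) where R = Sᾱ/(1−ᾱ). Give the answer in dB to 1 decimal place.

81.5 dB

Σ(Sᵢαᵢ) = 151.8×0.04 + 7.3×0.05 + 151.8×0.02 + 157.7×0.28 = 53.629; total area S = 468.6 m².
ᾱ = 53.629/468.6 = 0.1144; R = Sᾱ/(1−ᾱ) = 53.629/(1−0.1144) = 60.557 m².
Lp = 93.3 + 10·log₁₀(4/60.557) = 93.3 + (-11.80) = 81.5 dB.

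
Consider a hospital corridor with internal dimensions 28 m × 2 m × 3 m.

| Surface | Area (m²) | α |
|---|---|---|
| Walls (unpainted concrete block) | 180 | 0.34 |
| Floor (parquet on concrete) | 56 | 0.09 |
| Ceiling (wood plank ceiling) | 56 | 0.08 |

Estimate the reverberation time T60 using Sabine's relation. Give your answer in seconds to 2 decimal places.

0.38 s

A = Σ Sᵢαᵢ = 180*0.34 + 56*0.09 + 56*0.08 = 70.720 sabins.
Room volume: 168 m³.
T = 0.161 V/A = 0.161·168/70.720 = 0.38 s.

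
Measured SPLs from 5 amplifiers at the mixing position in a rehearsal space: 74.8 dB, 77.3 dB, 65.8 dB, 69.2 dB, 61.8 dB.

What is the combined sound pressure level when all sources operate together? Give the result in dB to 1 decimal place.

Σ 10^(Lᵢ/10) = 9.754e+07.
Back to dB: 10·log₁₀ Σ = 79.9 dB.

79.9 dB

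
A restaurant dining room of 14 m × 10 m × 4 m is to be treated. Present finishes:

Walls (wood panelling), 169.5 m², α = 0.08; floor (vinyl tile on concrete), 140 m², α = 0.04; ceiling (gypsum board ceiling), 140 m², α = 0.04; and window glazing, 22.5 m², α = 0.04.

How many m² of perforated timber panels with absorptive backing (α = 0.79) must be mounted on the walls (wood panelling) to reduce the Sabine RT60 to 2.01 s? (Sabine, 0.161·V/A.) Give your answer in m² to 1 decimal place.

27.0

Total absorption A₁ = 169.5·0.08 + 140·0.04 + 140·0.04 + 22.5·0.04
  = 13.560 + 5.600 + 5.600 + 0.900 = 25.660 m² sabins.
Required A₂ = 0.161·560/2.01 = 44.856 sabins.
ΔA needed = 44.856 − 25.660 = 19.196 sabins.
Net gain per m²: Δα = 0.79 − 0.08 = 0.71.
Area = ΔA/Δα = 19.196/0.71 = 27.0 m².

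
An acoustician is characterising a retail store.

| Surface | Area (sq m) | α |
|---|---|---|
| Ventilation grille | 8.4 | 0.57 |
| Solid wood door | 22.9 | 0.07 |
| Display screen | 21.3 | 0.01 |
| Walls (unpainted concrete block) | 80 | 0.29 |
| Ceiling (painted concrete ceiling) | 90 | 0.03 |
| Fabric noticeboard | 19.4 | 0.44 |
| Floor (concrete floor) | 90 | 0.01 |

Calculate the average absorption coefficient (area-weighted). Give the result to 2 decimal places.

0.13

Total surface area S = 332.0 sq m.
Weighted sum Σ Sα = 41.940.
ᾱ = A/S = 0.13.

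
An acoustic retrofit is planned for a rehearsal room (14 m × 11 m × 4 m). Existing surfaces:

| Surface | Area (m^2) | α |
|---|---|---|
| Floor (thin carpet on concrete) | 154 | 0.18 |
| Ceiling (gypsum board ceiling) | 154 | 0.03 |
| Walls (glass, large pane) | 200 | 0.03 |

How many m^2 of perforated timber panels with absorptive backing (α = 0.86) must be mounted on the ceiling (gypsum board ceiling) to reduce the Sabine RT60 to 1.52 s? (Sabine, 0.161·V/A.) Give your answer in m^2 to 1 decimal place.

32.4

Equivalent absorption area: A₁ = 154*0.18 + 154*0.03 + 200*0.03 = 38.340 m^2.
Required A₂ = 0.161·616/1.52 = 65.247 sabins.
Absorption to add: 65.247 − 38.340 = 26.907 sabins.
Each m^2 of panel replacing the ceiling (gypsum board ceiling) adds (0.86 − 0.03) = 0.83 sabins.
Panel area = 26.907 / 0.83 = 32.4 m^2.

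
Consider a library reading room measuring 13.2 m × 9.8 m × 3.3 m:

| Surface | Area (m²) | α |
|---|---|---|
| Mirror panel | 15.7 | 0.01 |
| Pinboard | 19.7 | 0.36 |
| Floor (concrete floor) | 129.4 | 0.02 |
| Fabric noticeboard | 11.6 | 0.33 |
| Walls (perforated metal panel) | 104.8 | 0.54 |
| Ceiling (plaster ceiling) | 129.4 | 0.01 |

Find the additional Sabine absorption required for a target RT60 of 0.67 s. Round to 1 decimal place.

31.0 sabins

Equivalent absorption area: A₁ = 15.7*0.01 + 19.7*0.36 + 129.4*0.02 + 11.6*0.33 + 104.8*0.54 + 129.4*0.01 = 71.551 m².
For T = 0.67 s, need A₂ = 0.161·V/T = 0.161·426.888/0.67 = 102.581 sabins.
Shortfall: 102.581 − 71.551 = 31.0 sabins.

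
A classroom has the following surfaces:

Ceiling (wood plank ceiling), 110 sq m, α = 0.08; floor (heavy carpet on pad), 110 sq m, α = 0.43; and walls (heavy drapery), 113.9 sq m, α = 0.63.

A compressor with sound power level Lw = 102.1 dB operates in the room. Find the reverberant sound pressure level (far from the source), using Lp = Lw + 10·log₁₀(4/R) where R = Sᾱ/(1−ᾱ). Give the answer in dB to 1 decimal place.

A = 127.857 sabins; S = 333.9 sq m.
ᾱ = 0.3829, so room constant R = A/(1−ᾱ) = 207.190 sq m.
Lp = Lw + 10 log₁₀(4/R) = 102.1 -17.14 = 85.0 dB.

85.0 dB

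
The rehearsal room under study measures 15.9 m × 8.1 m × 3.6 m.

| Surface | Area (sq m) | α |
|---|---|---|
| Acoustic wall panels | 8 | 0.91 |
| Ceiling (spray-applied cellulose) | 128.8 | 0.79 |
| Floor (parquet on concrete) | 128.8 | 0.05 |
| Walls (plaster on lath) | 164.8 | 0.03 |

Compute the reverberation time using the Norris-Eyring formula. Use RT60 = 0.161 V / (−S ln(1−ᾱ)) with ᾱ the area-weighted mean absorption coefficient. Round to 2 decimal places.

0.53 seconds

S = Σ Sᵢ = 430.4 sq m.
Σ(Sᵢαᵢ) = 8·0.91 + 128.8·0.79 + 128.8·0.05 + 164.8·0.03 = 120.416.
ᾱ = 120.416 / 430.4 = 0.2798.
−S·ln(1−ᾱ) = −430.4 × ln(1 − 0.2798) = 141.269.
V = 15.9 × 8.1 × 3.6 = 463.644 m³.
T = 0.161·V/[−S·ln(1−ᾱ)] = 0.161·463.644/141.269 = 0.53 s.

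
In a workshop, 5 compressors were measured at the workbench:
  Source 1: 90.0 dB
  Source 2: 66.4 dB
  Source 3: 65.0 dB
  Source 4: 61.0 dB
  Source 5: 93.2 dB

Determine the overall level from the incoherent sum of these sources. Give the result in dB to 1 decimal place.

94.9 dB

Sum in the linear (power) domain: Σ 10^(Lᵢ/10) = 10^(90.0/10) + 10^(66.4/10) + 10^(65.0/10) + 10^(61.0/10) + 10^(93.2/10) = 3.098e+09.
Combined level = 10 log₁₀(3.098e+09) = 94.9 dB.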